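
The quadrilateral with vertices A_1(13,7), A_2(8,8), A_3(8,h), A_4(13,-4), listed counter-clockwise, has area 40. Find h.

Write out the shoelace sum; only the two edges meeting at A_3 involve h:
2·Area = [(8·h − 8·8) + (8·(-4) − 13·h)] + 191
       = -5·h + 95 = 80
⇒ h = 3.

3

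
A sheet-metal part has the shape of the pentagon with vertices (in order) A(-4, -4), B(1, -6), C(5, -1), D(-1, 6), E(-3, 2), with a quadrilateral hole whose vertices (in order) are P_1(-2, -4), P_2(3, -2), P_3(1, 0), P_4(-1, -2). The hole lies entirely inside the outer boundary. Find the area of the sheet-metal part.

53

Outer boundary:
Apply Gauss's area formula: 2A = Σ (x_i·y_{i+1} − x_{i+1}·y_i), indices taken mod 5.
Cross-terms: 28, 29, 29, 16, 20  ⇒  Σ = 122
Area = |Σ|/2 = 61.
Hole:
Apply Gauss's area formula: 2A = Σ (x_i·y_{i+1} − x_{i+1}·y_i), indices taken mod 4.
P_1→P_2: (-2)(-2) − (3)(-4) = 16
P_2→P_3: (3)(0) − (1)(-2) = 2
P_3→P_4: (1)(-2) − (-1)(0) = -2
P_4→P_1: (-1)(-4) − (-2)(-2) = 0
Σ = 16
Area = |Σ|/2 = 8.
Net area = 61 − 8 = 53.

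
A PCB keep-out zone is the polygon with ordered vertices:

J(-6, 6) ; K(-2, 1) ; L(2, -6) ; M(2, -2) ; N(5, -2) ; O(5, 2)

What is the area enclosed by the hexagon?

46

J→K: (-6)(1) − (-2)(6) = 6
K→L: (-2)(-6) − (2)(1) = 10
L→M: (2)(-2) − (2)(-6) = 8
M→N: (2)(-2) − (5)(-2) = 6
N→O: (5)(2) − (5)(-2) = 20
O→J: (5)(6) − (-6)(2) = 42
Σ = 92
Area = |Σ|/2 = 46.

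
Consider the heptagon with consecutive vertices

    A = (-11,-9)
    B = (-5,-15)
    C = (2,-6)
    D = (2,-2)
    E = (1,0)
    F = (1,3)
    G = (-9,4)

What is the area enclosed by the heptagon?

Apply the shoelace formula: 2A = Σ (x_i·y_{i+1} − x_{i+1}·y_i), indices taken mod 7.
Σ = (120) + (60) + (8) + (2) + (3) + (31) + (125) = 349
Area = |Σ|/2 = 174.5.

174.5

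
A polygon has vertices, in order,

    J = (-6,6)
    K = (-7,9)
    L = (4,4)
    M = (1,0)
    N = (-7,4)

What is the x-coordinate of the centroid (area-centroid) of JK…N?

Apply Gauss's area formula. First the cross-terms c_i = x_i·y_{i+1} − x_{i+1}·y_i:
  -12, -64, -4, 4, -18  ⇒  2A = -94, A = -47.
Then Σ (x_i + x_{i+1})·c_i = 538, so x̄ = 538 / (6·(-47)) = -269/141.

-269/141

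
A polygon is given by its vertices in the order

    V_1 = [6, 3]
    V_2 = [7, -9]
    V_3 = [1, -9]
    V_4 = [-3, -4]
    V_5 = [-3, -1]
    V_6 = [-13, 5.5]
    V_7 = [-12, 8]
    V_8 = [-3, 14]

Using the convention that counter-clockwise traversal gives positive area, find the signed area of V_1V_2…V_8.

Apply Gauss's area formula: 2A = Σ (x_i·y_{i+1} − x_{i+1}·y_i), indices taken mod 8.
Σ = (-75) + (-54) + (-31) + (-9) + (-29.5) + (-38) + (-144) + (-93) = -473.5
Signed area = Σ/2 = -236.75 (negative ⇒ clockwise traversal).

-236.75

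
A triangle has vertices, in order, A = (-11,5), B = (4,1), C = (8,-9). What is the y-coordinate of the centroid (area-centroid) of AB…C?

-1

Apply the surveyor's formula. First the cross-terms c_i = x_i·y_{i+1} − x_{i+1}·y_i:
  -31, -44, -59  ⇒  2A = -134, A = -67.
Then Σ (y_i + y_{i+1})·c_i = 402, so ȳ = 402 / (6·(-67)) = -1.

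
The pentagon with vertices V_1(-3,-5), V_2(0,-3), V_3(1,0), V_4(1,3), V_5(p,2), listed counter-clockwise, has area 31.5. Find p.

The doubled signed area Σ (x_i y_{i+1} − x_{i+1} y_i) is linear in p.
With p=0 it equals 23; the coefficient of p is -8 (from the two edges through V_5).
So -8·p + 23 = 2·31.5 = 63 ⇒ p = -5.

-5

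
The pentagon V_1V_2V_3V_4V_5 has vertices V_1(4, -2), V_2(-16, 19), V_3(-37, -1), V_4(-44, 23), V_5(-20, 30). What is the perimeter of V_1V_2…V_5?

|V_1V_2| = √((-20)² + (21)²) = √841 = 29
|V_2V_3| = √((-21)² + (-20)²) = √841 = 29
|V_3V_4| = √((-7)² + (24)²) = √625 = 25
|V_4V_5| = √((24)² + (7)²) = √625 = 25
|V_5V_1| = √((24)² + (-32)²) = √1600 = 40
Perimeter = 29 + 29 + 25 + 25 + 40 = 148.

148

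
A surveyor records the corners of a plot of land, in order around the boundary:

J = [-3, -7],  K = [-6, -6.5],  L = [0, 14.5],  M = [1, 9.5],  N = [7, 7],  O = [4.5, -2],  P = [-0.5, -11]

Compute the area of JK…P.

Σ = (-22.5) + (-87) + (-14.5) + (-59.5) + (-45.5) + (-50.5) + (-29.5) = -309
Area = |Σ|/2 = 154.5.

154.5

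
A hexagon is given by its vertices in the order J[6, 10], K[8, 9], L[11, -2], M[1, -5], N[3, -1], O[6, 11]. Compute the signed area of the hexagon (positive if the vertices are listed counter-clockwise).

Cross-terms: -26, -115, -53, 14, 39, -6  ⇒  Σ = -147
Signed area = Σ/2 = -73.5 (negative ⇒ clockwise traversal).

-73.5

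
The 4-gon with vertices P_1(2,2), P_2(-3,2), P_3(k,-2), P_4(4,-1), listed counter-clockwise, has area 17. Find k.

The doubled signed area Σ (x_i y_{i+1} − x_{i+1} y_i) is linear in k.
With k=0 it equals 34; the coefficient of k is -3 (from the two edges through P_3).
So -3·k + 34 = 2·17 = 34 ⇒ k = 0.

0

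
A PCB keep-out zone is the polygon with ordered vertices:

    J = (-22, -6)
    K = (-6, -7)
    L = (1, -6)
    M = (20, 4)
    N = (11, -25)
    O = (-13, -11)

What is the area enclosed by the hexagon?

434.5

Apply the shoelace formula: 2A = Σ (x_i·y_{i+1} − x_{i+1}·y_i), indices taken mod 6.
Cross-terms: 118, 43, 124, -544, -446, -164  ⇒  Σ = -869
Area = |Σ|/2 = 434.5.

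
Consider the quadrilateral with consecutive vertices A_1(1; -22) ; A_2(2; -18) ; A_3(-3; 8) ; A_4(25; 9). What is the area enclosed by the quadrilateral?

Apply Gauss's area formula: 2A = Σ (x_i·y_{i+1} − x_{i+1}·y_i), indices taken mod 4.
Σ = (26) + (-38) + (-227) + (-559) = -798
Area = |Σ|/2 = 399.

399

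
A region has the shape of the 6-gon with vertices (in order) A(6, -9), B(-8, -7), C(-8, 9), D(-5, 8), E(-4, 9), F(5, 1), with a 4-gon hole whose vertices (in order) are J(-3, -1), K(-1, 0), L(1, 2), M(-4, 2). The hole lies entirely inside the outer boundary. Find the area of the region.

178.5

Outer boundary:
Σ = (-114) + (-128) + (-19) + (-13) + (-49) + (-51) = -374
Area = |Σ|/2 = 187.
Hole:
Apply the shoelace formula: 2A = Σ (x_i·y_{i+1} − x_{i+1}·y_i), indices taken mod 4.
J→K: (-3)(0) − (-1)(-1) = -1
K→L: (-1)(2) − (1)(0) = -2
L→M: (1)(2) − (-4)(2) = 10
M→J: (-4)(-1) − (-3)(2) = 10
Σ = 17
Area = |Σ|/2 = 8.5.
Net area = 187 − 8.5 = 178.5.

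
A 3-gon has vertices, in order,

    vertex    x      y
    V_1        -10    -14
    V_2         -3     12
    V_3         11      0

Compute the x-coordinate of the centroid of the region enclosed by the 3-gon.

-2/3

Apply the shoelace (surveyor's) formula. First the cross-terms c_i = x_i·y_{i+1} − x_{i+1}·y_i:
  -162, -132, -154  ⇒  2A = -448, A = -224.
Then Σ (x_i + x_{i+1})·c_i = 896, so x̄ = 896 / (6·(-224)) = -2/3.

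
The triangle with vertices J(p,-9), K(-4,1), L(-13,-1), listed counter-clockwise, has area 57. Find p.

8

The doubled signed area Σ (x_i y_{i+1} − x_{i+1} y_i) is linear in p.
With p=0 it equals 98; the coefficient of p is 2 (from the two edges through J).
So 2·p + 98 = 2·57 = 114 ⇒ p = 8.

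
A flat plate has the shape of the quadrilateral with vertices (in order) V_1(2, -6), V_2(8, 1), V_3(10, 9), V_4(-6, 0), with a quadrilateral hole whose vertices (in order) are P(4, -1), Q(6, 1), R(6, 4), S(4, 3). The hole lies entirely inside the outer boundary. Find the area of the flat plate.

Outer boundary:
Σ = (50) + (62) + (54) + (36) = 202
Area = |Σ|/2 = 101.
Hole:
Σ = (10) + (18) + (2) + (-16) = 14
Area = |Σ|/2 = 7.
Net area = 101 − 7 = 94.

94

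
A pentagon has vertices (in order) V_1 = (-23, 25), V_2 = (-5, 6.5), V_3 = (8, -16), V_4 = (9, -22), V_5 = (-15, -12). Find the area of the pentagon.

558.75

Apply Gauss's area formula: 2A = Σ (x_i·y_{i+1} − x_{i+1}·y_i), indices taken mod 5.
Cross-terms: -24.5, 28, -32, -438, -651  ⇒  Σ = -1117.5
Area = |Σ|/2 = 558.75.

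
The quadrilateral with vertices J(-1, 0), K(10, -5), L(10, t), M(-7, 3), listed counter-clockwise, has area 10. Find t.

The doubled signed area Σ (x_i y_{i+1} − x_{i+1} y_i) is linear in t.
With t=0 it equals 88; the coefficient of t is 17 (from the two edges through L).
So 17·t + 88 = 2·10 = 20 ⇒ t = -4.

-4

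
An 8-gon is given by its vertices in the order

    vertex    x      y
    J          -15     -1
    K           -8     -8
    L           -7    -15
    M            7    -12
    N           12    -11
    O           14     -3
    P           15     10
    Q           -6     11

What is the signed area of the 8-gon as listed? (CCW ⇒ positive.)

565.5

Apply the shoelace formula: 2A = Σ (x_i·y_{i+1} − x_{i+1}·y_i), indices taken mod 8.
Σ = (112) + (64) + (189) + (67) + (118) + (185) + (225) + (171) = 1131
Signed area = Σ/2 = 565.5 (positive ⇒ counter-clockwise traversal).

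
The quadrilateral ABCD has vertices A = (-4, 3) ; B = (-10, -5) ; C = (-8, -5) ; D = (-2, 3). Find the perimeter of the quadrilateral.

24

|AB| = √((-6)² + (-8)²) = √100 = 10
|BC| = √((2)² + (0)²) = √4 = 2
|CD| = √((6)² + (8)²) = √100 = 10
|DA| = √((-2)² + (0)²) = √4 = 2
Perimeter = 10 + 2 + 10 + 2 = 24.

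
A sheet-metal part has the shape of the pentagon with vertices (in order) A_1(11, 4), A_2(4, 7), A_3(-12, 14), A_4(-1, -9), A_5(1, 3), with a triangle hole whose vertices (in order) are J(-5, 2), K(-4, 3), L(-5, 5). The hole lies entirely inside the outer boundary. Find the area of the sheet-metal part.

Outer boundary:
Σ = (61) + (140) + (122) + (6) + (-29) = 300
Area = |Σ|/2 = 150.
Hole:
Σ = (-7) + (-5) + (15) = 3
Area = |Σ|/2 = 1.5.
Net area = 150 − 1.5 = 148.5.

148.5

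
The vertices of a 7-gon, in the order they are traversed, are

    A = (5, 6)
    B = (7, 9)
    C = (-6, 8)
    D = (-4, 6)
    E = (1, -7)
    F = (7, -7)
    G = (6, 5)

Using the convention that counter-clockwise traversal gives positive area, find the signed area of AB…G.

130.5

Apply Gauss's area formula: 2A = Σ (x_i·y_{i+1} − x_{i+1}·y_i), indices taken mod 7.
Σ = (3) + (110) + (-4) + (22) + (42) + (77) + (11) = 261
Signed area = Σ/2 = 130.5 (positive ⇒ counter-clockwise traversal).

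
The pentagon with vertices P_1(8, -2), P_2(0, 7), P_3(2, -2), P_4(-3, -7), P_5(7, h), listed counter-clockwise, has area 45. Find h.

-3

The doubled signed area Σ (x_i y_{i+1} − x_{i+1} y_i) is linear in h.
With h=0 it equals 57; the coefficient of h is -11 (from the two edges through P_5).
So -11·h + 57 = 2·45 = 90 ⇒ h = -3.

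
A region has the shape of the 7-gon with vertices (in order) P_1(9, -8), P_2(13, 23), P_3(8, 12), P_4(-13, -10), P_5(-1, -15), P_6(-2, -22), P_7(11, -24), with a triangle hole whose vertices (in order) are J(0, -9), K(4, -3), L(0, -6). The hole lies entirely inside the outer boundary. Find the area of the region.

471

Outer boundary:
Apply the surveyor's formula: 2A = Σ (x_i·y_{i+1} − x_{i+1}·y_i), indices taken mod 7.
Cross-terms: 311, -28, 76, 185, -8, 290, 128  ⇒  Σ = 954
Area = |Σ|/2 = 477.
Hole:
Apply the surveyor's formula: 2A = Σ (x_i·y_{i+1} − x_{i+1}·y_i), indices taken mod 3.
Σ = (36) + (-24) + (0) = 12
Area = |Σ|/2 = 6.
Net area = 477 − 6 = 471.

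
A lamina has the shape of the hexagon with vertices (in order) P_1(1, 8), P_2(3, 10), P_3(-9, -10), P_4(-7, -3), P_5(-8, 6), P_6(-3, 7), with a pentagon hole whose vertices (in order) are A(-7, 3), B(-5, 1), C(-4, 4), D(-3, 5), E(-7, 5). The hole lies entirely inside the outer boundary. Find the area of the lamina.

57

Outer boundary:
Apply the shoelace formula: 2A = Σ (x_i·y_{i+1} − x_{i+1}·y_i), indices taken mod 6.
Cross-terms: -14, 60, -43, -66, -38, -31  ⇒  Σ = -132
Area = |Σ|/2 = 66.
Hole:
Σ = (8) + (-16) + (-8) + (20) + (14) = 18
Area = |Σ|/2 = 9.
Net area = 66 − 9 = 57.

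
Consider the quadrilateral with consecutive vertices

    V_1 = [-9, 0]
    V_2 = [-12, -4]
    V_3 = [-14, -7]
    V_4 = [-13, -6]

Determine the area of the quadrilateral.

1.5

Apply Gauss's area formula: 2A = Σ (x_i·y_{i+1} − x_{i+1}·y_i), indices taken mod 4.
Cross-terms: 36, 28, -7, -54  ⇒  Σ = 3
Area = |Σ|/2 = 1.5.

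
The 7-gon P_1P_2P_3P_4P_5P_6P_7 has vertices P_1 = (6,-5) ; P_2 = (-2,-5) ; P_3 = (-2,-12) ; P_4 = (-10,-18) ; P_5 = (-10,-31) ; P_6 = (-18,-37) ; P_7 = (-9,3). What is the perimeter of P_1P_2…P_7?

|P_1P_2| = √((-8)² + (0)²) = √64 = 8
|P_2P_3| = √((0)² + (-7)²) = √49 = 7
|P_3P_4| = √((-8)² + (-6)²) = √100 = 10
|P_4P_5| = √((0)² + (-13)²) = √169 = 13
|P_5P_6| = √((-8)² + (-6)²) = √100 = 10
|P_6P_7| = √((9)² + (40)²) = √1681 = 41
|P_7P_1| = √((15)² + (-8)²) = √289 = 17
Perimeter = 8 + 7 + 10 + 13 + 10 + 41 + 17 = 106.

106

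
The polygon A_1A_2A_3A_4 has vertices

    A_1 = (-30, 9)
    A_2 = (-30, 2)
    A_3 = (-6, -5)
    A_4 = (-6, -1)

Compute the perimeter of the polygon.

|A_1A_2| = √((0)² + (-7)²) = √49 = 7
|A_2A_3| = √((24)² + (-7)²) = √625 = 25
|A_3A_4| = √((0)² + (4)²) = √16 = 4
|A_4A_1| = √((-24)² + (10)²) = √676 = 26
Perimeter = 7 + 25 + 4 + 26 = 62.

62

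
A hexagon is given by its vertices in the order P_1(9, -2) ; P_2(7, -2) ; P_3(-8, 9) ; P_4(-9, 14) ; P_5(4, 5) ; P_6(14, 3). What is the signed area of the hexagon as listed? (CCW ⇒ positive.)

Apply the shoelace formula: 2A = Σ (x_i·y_{i+1} − x_{i+1}·y_i), indices taken mod 6.
P_1→P_2: (9)(-2) − (7)(-2) = -4
P_2→P_3: (7)(9) − (-8)(-2) = 47
P_3→P_4: (-8)(14) − (-9)(9) = -31
P_4→P_5: (-9)(5) − (4)(14) = -101
P_5→P_6: (4)(3) − (14)(5) = -58
P_6→P_1: (14)(-2) − (9)(3) = -55
Σ = -202
Signed area = Σ/2 = -101 (negative ⇒ clockwise traversal).

-101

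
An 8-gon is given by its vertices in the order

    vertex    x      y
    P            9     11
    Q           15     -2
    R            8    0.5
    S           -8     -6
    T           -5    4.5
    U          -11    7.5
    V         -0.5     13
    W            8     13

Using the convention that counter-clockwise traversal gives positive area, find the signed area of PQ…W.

Cross-terms: -183, 23.5, -44, -66, 12, -139.25, -110.5, -29  ⇒  Σ = -536.25
Signed area = Σ/2 = -268.125 (negative ⇒ clockwise traversal).

-268.125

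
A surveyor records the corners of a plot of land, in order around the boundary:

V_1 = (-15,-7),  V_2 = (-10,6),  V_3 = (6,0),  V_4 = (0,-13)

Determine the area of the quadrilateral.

Apply the shoelace formula: 2A = Σ (x_i·y_{i+1} − x_{i+1}·y_i), indices taken mod 4.
Σ = (-160) + (-36) + (-78) + (-195) = -469
Area = |Σ|/2 = 234.5.

234.5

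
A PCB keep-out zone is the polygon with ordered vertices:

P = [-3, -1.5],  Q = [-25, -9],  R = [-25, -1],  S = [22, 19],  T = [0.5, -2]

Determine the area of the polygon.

Apply the shoelace (surveyor's) formula: 2A = Σ (x_i·y_{i+1} − x_{i+1}·y_i), indices taken mod 5.
Σ = (-10.5) + (-200) + (-453) + (-53.5) + (-6.75) = -723.75
Area = |Σ|/2 = 361.875.

361.875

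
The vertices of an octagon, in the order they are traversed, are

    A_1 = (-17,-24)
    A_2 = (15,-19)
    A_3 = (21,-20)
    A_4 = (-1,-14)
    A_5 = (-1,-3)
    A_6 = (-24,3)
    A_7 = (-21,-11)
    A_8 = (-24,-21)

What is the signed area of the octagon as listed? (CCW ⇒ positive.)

552.5

Σ = (683) + (99) + (-314) + (-11) + (-75) + (327) + (177) + (219) = 1105
Signed area = Σ/2 = 552.5 (positive ⇒ counter-clockwise traversal).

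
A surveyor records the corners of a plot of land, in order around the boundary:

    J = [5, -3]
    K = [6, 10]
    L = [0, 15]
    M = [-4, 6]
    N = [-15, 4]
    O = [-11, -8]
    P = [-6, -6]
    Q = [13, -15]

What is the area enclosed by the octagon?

339

Cross-terms: 68, 90, 60, 74, 164, 18, 168, 36  ⇒  Σ = 678
Area = |Σ|/2 = 339.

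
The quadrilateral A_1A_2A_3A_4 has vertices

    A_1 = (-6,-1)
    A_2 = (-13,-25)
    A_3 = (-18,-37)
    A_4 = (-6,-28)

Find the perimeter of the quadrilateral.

80

|A_1A_2| = √((-7)² + (-24)²) = √625 = 25
|A_2A_3| = √((-5)² + (-12)²) = √169 = 13
|A_3A_4| = √((12)² + (9)²) = √225 = 15
|A_4A_1| = √((0)² + (27)²) = √729 = 27
Perimeter = 25 + 13 + 15 + 27 = 80.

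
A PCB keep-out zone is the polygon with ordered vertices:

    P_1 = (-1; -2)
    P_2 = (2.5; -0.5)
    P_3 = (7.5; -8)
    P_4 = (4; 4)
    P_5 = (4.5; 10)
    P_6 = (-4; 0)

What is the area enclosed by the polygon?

Apply the shoelace (surveyor's) formula: 2A = Σ (x_i·y_{i+1} − x_{i+1}·y_i), indices taken mod 6.
Cross-terms: 5.5, -16.25, 62, 22, 40, 8  ⇒  Σ = 121.25
Area = |Σ|/2 = 60.625.

60.625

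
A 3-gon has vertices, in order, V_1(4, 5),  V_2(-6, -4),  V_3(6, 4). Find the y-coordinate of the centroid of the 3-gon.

5/3

Apply the shoelace (surveyor's) formula. First the cross-terms c_i = x_i·y_{i+1} − x_{i+1}·y_i:
  14, 0, 14  ⇒  2A = 28, A = 14.
Then Σ (y_i + y_{i+1})·c_i = 140, so ȳ = 140 / (6·14) = 5/3.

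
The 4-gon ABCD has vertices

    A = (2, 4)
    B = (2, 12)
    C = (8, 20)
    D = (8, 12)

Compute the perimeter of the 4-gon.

36

|AB| = √((0)² + (8)²) = √64 = 8
|BC| = √((6)² + (8)²) = √100 = 10
|CD| = √((0)² + (-8)²) = √64 = 8
|DA| = √((-6)² + (-8)²) = √100 = 10
Perimeter = 8 + 10 + 8 + 10 = 36.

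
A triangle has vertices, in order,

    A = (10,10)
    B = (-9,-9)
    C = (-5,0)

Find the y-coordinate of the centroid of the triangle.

1/3

Apply Gauss's area formula. First the cross-terms c_i = x_i·y_{i+1} − x_{i+1}·y_i:
  0, -45, -50  ⇒  2A = -95, A = -47.5.
Then Σ (y_i + y_{i+1})·c_i = -95, so ȳ = -95 / (6·(-47.5)) = 1/3.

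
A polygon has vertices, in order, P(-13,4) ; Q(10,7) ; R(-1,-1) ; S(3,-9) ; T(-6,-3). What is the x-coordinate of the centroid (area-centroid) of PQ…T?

Apply Gauss's area formula. First the cross-terms c_i = x_i·y_{i+1} − x_{i+1}·y_i:
  -131, -3, 12, -63, -63  ⇒  2A = -248, A = -124.
Then Σ (x_i + x_{i+1})·c_i = 1776, so x̄ = 1776 / (6·(-124)) = -74/31.

-74/31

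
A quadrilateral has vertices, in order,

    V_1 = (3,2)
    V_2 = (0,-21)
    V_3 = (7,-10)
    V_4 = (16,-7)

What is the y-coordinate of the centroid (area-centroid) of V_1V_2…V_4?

-689/93

Apply the surveyor's formula. First the cross-terms c_i = x_i·y_{i+1} − x_{i+1}·y_i:
  -63, 147, 111, 53  ⇒  2A = 248, A = 124.
Then Σ (y_i + y_{i+1})·c_i = -5512, so ȳ = -5512 / (6·124) = -689/93.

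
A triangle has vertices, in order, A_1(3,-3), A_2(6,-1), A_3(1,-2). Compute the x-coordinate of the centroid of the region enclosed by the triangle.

10/3

Apply Gauss's area formula. First the cross-terms c_i = x_i·y_{i+1} − x_{i+1}·y_i:
  15, -11, 3  ⇒  2A = 7, A = 3.5.
Then Σ (x_i + x_{i+1})·c_i = 70, so x̄ = 70 / (6·3.5) = 10/3.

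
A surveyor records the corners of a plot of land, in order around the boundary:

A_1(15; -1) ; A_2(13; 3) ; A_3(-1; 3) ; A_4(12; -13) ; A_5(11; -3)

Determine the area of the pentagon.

109

Apply the shoelace formula: 2A = Σ (x_i·y_{i+1} − x_{i+1}·y_i), indices taken mod 5.
Cross-terms: 58, 42, -23, 107, 34  ⇒  Σ = 218
Area = |Σ|/2 = 109.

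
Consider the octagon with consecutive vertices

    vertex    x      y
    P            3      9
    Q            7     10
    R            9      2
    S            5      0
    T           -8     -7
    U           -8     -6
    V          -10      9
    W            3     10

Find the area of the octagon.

212

Apply the surveyor's formula: 2A = Σ (x_i·y_{i+1} − x_{i+1}·y_i), indices taken mod 8.
Σ = (-33) + (-76) + (-10) + (-35) + (-8) + (-132) + (-127) + (-3) = -424
Area = |Σ|/2 = 212.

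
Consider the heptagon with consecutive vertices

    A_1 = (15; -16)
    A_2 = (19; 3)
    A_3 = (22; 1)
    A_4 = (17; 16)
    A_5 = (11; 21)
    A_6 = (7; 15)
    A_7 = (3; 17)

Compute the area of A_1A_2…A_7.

Apply the shoelace (surveyor's) formula: 2A = Σ (x_i·y_{i+1} − x_{i+1}·y_i), indices taken mod 7.
Σ = (349) + (-47) + (335) + (181) + (18) + (74) + (-303) = 607
Area = |Σ|/2 = 303.5.

303.5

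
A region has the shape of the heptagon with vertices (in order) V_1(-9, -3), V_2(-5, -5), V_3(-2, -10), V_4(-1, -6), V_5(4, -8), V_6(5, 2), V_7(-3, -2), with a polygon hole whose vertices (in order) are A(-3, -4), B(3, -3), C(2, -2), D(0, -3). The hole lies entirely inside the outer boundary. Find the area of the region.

66.5

Outer boundary:
Apply the surveyor's formula: 2A = Σ (x_i·y_{i+1} − x_{i+1}·y_i), indices taken mod 7.
Σ = (30) + (40) + (2) + (32) + (48) + (-4) + (-9) = 139
Area = |Σ|/2 = 69.5.
Hole:
Σ = (21) + (0) + (-6) + (-9) = 6
Area = |Σ|/2 = 3.
Net area = 69.5 − 3 = 66.5.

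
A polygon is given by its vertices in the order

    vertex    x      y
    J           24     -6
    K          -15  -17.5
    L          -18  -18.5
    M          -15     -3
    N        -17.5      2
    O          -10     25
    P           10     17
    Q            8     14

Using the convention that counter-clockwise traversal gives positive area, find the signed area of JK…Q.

J→K: (24)(-17.5) − (-15)(-6) = -510
K→L: (-15)(-18.5) − (-18)(-17.5) = -37.5
L→M: (-18)(-3) − (-15)(-18.5) = -223.5
M→N: (-15)(2) − (-17.5)(-3) = -82.5
N→O: (-17.5)(25) − (-10)(2) = -417.5
O→P: (-10)(17) − (10)(25) = -420
P→Q: (10)(14) − (8)(17) = 4
Q→J: (8)(-6) − (24)(14) = -384
Σ = -2071
Signed area = Σ/2 = -1035.5 (negative ⇒ clockwise traversal).

-1035.5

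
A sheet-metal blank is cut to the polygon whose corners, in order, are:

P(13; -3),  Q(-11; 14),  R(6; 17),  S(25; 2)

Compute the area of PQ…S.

Apply the shoelace (surveyor's) formula: 2A = Σ (x_i·y_{i+1} − x_{i+1}·y_i), indices taken mod 4.
P→Q: (13)(14) − (-11)(-3) = 149
Q→R: (-11)(17) − (6)(14) = -271
R→S: (6)(2) − (25)(17) = -413
S→P: (25)(-3) − (13)(2) = -101
Σ = -636
Area = |Σ|/2 = 318.

318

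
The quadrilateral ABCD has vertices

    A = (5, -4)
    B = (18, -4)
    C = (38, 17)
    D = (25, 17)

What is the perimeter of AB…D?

|AB| = √((13)² + (0)²) = √169 = 13
|BC| = √((20)² + (21)²) = √841 = 29
|CD| = √((-13)² + (0)²) = √169 = 13
|DA| = √((-20)² + (-21)²) = √841 = 29
Perimeter = 13 + 29 + 13 + 29 = 84.

84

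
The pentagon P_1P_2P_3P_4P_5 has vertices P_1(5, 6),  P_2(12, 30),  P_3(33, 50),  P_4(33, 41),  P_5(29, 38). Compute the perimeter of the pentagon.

|P_1P_2| = √((7)² + (24)²) = √625 = 25
|P_2P_3| = √((21)² + (20)²) = √841 = 29
|P_3P_4| = √((0)² + (-9)²) = √81 = 9
|P_4P_5| = √((-4)² + (-3)²) = √25 = 5
|P_5P_1| = √((-24)² + (-32)²) = √1600 = 40
Perimeter = 25 + 29 + 9 + 5 + 40 = 108.

108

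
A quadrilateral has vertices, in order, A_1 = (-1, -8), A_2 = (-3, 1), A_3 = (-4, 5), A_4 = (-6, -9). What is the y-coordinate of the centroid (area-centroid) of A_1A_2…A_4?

Apply the shoelace formula. First the cross-terms c_i = x_i·y_{i+1} − x_{i+1}·y_i:
  -25, -11, 66, 39  ⇒  2A = 69, A = 34.5.
Then Σ (y_i + y_{i+1})·c_i = -818, so ȳ = -818 / (6·34.5) = -818/207.

-818/207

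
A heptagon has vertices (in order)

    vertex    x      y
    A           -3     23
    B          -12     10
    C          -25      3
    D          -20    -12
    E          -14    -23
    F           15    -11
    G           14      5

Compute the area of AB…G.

Apply Gauss's area formula: 2A = Σ (x_i·y_{i+1} − x_{i+1}·y_i), indices taken mod 7.
Σ = (246) + (214) + (360) + (292) + (499) + (229) + (337) = 2177
Area = |Σ|/2 = 1088.5.

1088.5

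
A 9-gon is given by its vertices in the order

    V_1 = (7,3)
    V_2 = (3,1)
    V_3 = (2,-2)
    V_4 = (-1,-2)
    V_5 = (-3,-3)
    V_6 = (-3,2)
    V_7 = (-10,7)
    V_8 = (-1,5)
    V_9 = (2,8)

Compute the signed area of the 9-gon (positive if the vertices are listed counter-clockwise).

-73

Σ = (-2) + (-8) + (-6) + (-3) + (-15) + (-1) + (-43) + (-18) + (-50) = -146
Signed area = Σ/2 = -73 (negative ⇒ clockwise traversal).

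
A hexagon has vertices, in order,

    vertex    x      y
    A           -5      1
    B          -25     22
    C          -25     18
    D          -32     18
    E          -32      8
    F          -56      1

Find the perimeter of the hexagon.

126

|AB| = √((-20)² + (21)²) = √841 = 29
|BC| = √((0)² + (-4)²) = √16 = 4
|CD| = √((-7)² + (0)²) = √49 = 7
|DE| = √((0)² + (-10)²) = √100 = 10
|EF| = √((-24)² + (-7)²) = √625 = 25
|FA| = √((51)² + (0)²) = √2601 = 51
Perimeter = 29 + 4 + 7 + 10 + 25 + 51 = 126.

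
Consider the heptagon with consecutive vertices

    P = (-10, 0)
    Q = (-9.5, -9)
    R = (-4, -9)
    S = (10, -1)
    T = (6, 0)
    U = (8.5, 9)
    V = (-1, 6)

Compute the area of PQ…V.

206.75

Apply the surveyor's formula: 2A = Σ (x_i·y_{i+1} − x_{i+1}·y_i), indices taken mod 7.
Cross-terms: 90, 49.5, 94, 6, 54, 60, 60  ⇒  Σ = 413.5
Area = |Σ|/2 = 206.75.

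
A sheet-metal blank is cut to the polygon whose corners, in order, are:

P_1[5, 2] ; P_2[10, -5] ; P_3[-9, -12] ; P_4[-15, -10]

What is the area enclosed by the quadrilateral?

Apply the surveyor's formula: 2A = Σ (x_i·y_{i+1} − x_{i+1}·y_i), indices taken mod 4.
Σ = (-45) + (-165) + (-90) + (20) = -280
Area = |Σ|/2 = 140.

140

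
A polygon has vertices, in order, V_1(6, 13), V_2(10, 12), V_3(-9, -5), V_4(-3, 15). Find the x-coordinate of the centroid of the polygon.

Apply Gauss's area formula. First the cross-terms c_i = x_i·y_{i+1} − x_{i+1}·y_i:
  -58, 58, -150, -129  ⇒  2A = -279, A = -139.5.
Then Σ (x_i + x_{i+1})·c_i = 543, so x̄ = 543 / (6·(-139.5)) = -181/279.

-181/279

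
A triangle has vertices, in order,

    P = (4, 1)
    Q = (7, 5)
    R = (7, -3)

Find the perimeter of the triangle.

|PQ| = √((3)² + (4)²) = √25 = 5
|QR| = √((0)² + (-8)²) = √64 = 8
|RP| = √((-3)² + (4)²) = √25 = 5
Perimeter = 5 + 8 + 5 = 18.

18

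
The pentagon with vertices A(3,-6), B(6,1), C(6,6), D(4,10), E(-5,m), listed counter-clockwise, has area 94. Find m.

Write out the shoelace sum; only the two edges meeting at E involve m:
2·Area = [(4·m − (-5)·10) + ((-5)·(-6) − 3·m)] + 105
       = 1·m + 185 = 188
⇒ m = 3.

3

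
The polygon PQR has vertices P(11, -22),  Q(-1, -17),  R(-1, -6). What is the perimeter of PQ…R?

44

|PQ| = √((-12)² + (5)²) = √169 = 13
|QR| = √((0)² + (11)²) = √121 = 11
|RP| = √((12)² + (-16)²) = √400 = 20
Perimeter = 13 + 11 + 20 = 44.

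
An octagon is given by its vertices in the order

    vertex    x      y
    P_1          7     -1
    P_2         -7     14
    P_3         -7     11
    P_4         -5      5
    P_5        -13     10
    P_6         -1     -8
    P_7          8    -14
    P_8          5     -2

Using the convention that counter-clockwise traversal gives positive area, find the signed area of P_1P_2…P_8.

201

Apply the shoelace formula: 2A = Σ (x_i·y_{i+1} − x_{i+1}·y_i), indices taken mod 8.
Σ = (91) + (21) + (20) + (15) + (114) + (78) + (54) + (9) = 402
Signed area = Σ/2 = 201 (positive ⇒ counter-clockwise traversal).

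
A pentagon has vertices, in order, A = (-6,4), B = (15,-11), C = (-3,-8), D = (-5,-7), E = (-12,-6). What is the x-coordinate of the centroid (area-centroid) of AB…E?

-50/57

Apply the shoelace (surveyor's) formula. First the cross-terms c_i = x_i·y_{i+1} − x_{i+1}·y_i:
  6, -153, -19, -54, -84  ⇒  2A = -304, A = -152.
Then Σ (x_i + x_{i+1})·c_i = 800, so x̄ = 800 / (6·(-152)) = -50/57.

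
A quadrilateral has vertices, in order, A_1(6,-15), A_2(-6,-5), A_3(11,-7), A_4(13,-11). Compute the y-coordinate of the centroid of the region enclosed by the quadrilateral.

Apply Gauss's area formula. First the cross-terms c_i = x_i·y_{i+1} − x_{i+1}·y_i:
  -120, 97, -30, -129  ⇒  2A = -182, A = -91.
Then Σ (y_i + y_{i+1})·c_i = 5130, so ȳ = 5130 / (6·(-91)) = -855/91.

-855/91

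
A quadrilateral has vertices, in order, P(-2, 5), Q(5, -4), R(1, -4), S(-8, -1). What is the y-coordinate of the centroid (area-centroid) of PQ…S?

Apply the shoelace formula. First the cross-terms c_i = x_i·y_{i+1} − x_{i+1}·y_i:
  -17, -16, -33, -42  ⇒  2A = -108, A = -54.
Then Σ (y_i + y_{i+1})·c_i = 108, so ȳ = 108 / (6·(-54)) = -1/3.

-1/3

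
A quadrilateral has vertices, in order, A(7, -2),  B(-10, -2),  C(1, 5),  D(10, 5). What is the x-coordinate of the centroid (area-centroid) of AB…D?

64/39

Apply Gauss's area formula. First the cross-terms c_i = x_i·y_{i+1} − x_{i+1}·y_i:
  -34, -48, -45, -55  ⇒  2A = -182, A = -91.
Then Σ (x_i + x_{i+1})·c_i = -896, so x̄ = -896 / (6·(-91)) = 64/39.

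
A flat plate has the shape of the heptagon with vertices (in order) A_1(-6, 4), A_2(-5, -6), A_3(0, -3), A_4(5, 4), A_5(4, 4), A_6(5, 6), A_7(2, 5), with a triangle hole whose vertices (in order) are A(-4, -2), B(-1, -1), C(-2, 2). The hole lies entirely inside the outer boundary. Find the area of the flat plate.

Outer boundary:
Σ = (56) + (15) + (15) + (4) + (4) + (13) + (38) = 145
Area = |Σ|/2 = 72.5.
Hole:
Σ = (2) + (-4) + (12) = 10
Area = |Σ|/2 = 5.
Net area = 72.5 − 5 = 67.5.

67.5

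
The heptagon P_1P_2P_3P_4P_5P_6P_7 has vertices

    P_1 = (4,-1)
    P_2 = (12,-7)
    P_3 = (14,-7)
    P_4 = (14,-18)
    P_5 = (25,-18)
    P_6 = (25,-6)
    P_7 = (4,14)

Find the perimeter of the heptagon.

|P_1P_2| = √((8)² + (-6)²) = √100 = 10
|P_2P_3| = √((2)² + (0)²) = √4 = 2
|P_3P_4| = √((0)² + (-11)²) = √121 = 11
|P_4P_5| = √((11)² + (0)²) = √121 = 11
|P_5P_6| = √((0)² + (12)²) = √144 = 12
|P_6P_7| = √((-21)² + (20)²) = √841 = 29
|P_7P_1| = √((0)² + (-15)²) = √225 = 15
Perimeter = 10 + 2 + 11 + 11 + 12 + 29 + 15 = 90.

90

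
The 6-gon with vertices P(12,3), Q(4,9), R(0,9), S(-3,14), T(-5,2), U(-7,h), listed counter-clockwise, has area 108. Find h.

0

The doubled signed area Σ (x_i y_{i+1} − x_{i+1} y_i) is linear in h.
With h=0 it equals 216; the coefficient of h is -17 (from the two edges through U).
So -17·h + 216 = 2·108 = 216 ⇒ h = 0.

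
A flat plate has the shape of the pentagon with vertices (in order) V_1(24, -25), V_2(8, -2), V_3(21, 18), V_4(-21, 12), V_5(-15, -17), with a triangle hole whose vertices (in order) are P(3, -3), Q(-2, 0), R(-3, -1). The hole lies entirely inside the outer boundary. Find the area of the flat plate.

Outer boundary:
Σ = (152) + (186) + (630) + (537) + (783) = 2288
Area = |Σ|/2 = 1144.
Hole:
Apply the shoelace formula: 2A = Σ (x_i·y_{i+1} − x_{i+1}·y_i), indices taken mod 3.
Σ = (-6) + (2) + (12) = 8
Area = |Σ|/2 = 4.
Net area = 1144 − 4 = 1140.

1140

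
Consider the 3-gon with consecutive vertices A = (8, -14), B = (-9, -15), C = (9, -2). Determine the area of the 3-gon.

101.5

Apply the surveyor's formula: 2A = Σ (x_i·y_{i+1} − x_{i+1}·y_i), indices taken mod 3.
Cross-terms: -246, 153, -110  ⇒  Σ = -203
Area = |Σ|/2 = 101.5.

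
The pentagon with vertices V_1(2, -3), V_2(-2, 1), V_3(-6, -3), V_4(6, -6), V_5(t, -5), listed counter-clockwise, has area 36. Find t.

10

Write out the shoelace sum; only the two edges meeting at V_5 involve t:
2·Area = [(6·(-5) − t·(-6)) + (t·(-3) − 2·(-5))] + 62
       = 3·t + 42 = 72
⇒ t = 10.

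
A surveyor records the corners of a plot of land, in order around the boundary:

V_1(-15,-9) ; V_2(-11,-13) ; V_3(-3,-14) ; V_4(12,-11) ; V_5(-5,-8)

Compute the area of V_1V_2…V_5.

93

Apply Gauss's area formula: 2A = Σ (x_i·y_{i+1} − x_{i+1}·y_i), indices taken mod 5.
V_1→V_2: (-15)(-13) − (-11)(-9) = 96
V_2→V_3: (-11)(-14) − (-3)(-13) = 115
V_3→V_4: (-3)(-11) − (12)(-14) = 201
V_4→V_5: (12)(-8) − (-5)(-11) = -151
V_5→V_1: (-5)(-9) − (-15)(-8) = -75
Σ = 186
Area = |Σ|/2 = 93.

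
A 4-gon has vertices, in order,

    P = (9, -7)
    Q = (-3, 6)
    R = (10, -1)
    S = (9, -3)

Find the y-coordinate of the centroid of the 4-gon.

-14/27

Apply Gauss's area formula. First the cross-terms c_i = x_i·y_{i+1} − x_{i+1}·y_i:
  33, -57, -21, -36  ⇒  2A = -81, A = -40.5.
Then Σ (y_i + y_{i+1})·c_i = 126, so ȳ = 126 / (6·(-40.5)) = -14/27.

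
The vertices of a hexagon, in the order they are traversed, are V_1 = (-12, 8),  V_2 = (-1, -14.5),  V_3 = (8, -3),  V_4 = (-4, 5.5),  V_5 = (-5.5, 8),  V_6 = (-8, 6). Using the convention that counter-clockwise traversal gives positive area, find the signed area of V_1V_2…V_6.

V_1→V_2: (-12)(-14.5) − (-1)(8) = 182
V_2→V_3: (-1)(-3) − (8)(-14.5) = 119
V_3→V_4: (8)(5.5) − (-4)(-3) = 32
V_4→V_5: (-4)(8) − (-5.5)(5.5) = -1.75
V_5→V_6: (-5.5)(6) − (-8)(8) = 31
V_6→V_1: (-8)(8) − (-12)(6) = 8
Σ = 370.25
Signed area = Σ/2 = 185.125 (positive ⇒ counter-clockwise traversal).

185.125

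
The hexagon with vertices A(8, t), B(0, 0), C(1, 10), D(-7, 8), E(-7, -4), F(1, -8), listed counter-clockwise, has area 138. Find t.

Write out the shoelace sum; only the two edges meeting at A involve t:
2·Area = [(1·t − 8·(-8)) + (8·0 − 0·t)] + 222
       = 1·t + 286 = 276
⇒ t = -10.

-10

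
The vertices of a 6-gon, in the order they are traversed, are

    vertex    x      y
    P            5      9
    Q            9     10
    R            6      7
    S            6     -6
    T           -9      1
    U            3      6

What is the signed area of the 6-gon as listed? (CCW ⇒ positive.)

-107

Apply Gauss's area formula: 2A = Σ (x_i·y_{i+1} − x_{i+1}·y_i), indices taken mod 6.
Cross-terms: -31, 3, -78, -48, -57, -3  ⇒  Σ = -214
Signed area = Σ/2 = -107 (negative ⇒ clockwise traversal).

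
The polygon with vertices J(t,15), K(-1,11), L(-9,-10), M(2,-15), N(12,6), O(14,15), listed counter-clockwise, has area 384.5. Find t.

The doubled signed area Σ (x_i y_{i+1} − x_{i+1} y_i) is linear in t.
With t=0 it equals 777; the coefficient of t is -4 (from the two edges through J).
So -4·t + 777 = 2·384.5 = 769 ⇒ t = 2.

2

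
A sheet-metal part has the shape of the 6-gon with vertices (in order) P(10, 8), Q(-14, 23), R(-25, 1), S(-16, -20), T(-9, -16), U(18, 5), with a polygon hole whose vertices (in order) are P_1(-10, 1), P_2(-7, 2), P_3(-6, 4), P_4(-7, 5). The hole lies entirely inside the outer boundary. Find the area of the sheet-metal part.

Outer boundary:
Apply Gauss's area formula: 2A = Σ (x_i·y_{i+1} − x_{i+1}·y_i), indices taken mod 6.
Cross-terms: 342, 561, 516, 76, 243, 94  ⇒  Σ = 1832
Area = |Σ|/2 = 916.
Hole:
Apply Gauss's area formula: 2A = Σ (x_i·y_{i+1} − x_{i+1}·y_i), indices taken mod 4.
Σ = (-13) + (-16) + (-2) + (43) = 12
Area = |Σ|/2 = 6.
Net area = 916 − 6 = 910.

910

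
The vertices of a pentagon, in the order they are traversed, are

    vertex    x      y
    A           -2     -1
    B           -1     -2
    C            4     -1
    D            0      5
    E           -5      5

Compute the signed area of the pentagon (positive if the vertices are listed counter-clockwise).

Cross-terms: 3, 9, 20, 25, 15  ⇒  Σ = 72
Signed area = Σ/2 = 36 (positive ⇒ counter-clockwise traversal).

36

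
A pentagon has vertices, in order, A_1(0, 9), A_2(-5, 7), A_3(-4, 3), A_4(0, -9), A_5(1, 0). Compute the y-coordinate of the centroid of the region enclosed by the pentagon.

Apply the shoelace (surveyor's) formula. First the cross-terms c_i = x_i·y_{i+1} − x_{i+1}·y_i:
  45, 13, 36, 9, 9  ⇒  2A = 112, A = 56.
Then Σ (y_i + y_{i+1})·c_i = 634, so ȳ = 634 / (6·56) = 317/168.

317/168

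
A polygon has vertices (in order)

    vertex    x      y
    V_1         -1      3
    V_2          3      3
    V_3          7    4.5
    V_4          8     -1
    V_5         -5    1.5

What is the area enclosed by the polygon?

Σ = (-12) + (-7.5) + (-43) + (7) + (-13.5) = -69
Area = |Σ|/2 = 34.5.

34.5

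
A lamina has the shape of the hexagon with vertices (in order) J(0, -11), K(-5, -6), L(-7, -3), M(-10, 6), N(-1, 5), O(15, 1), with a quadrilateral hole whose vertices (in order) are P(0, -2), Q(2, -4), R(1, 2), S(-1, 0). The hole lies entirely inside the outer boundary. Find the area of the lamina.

211.5

Outer boundary:
J→K: (0)(-6) − (-5)(-11) = -55
K→L: (-5)(-3) − (-7)(-6) = -27
L→M: (-7)(6) − (-10)(-3) = -72
M→N: (-10)(5) − (-1)(6) = -44
N→O: (-1)(1) − (15)(5) = -76
O→J: (15)(-11) − (0)(1) = -165
Σ = -439
Area = |Σ|/2 = 219.5.
Hole:
P→Q: (0)(-4) − (2)(-2) = 4
Q→R: (2)(2) − (1)(-4) = 8
R→S: (1)(0) − (-1)(2) = 2
S→P: (-1)(-2) − (0)(0) = 2
Σ = 16
Area = |Σ|/2 = 8.
Net area = 219.5 − 8 = 211.5.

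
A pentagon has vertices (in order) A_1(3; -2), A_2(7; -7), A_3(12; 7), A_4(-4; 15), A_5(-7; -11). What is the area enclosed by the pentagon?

265

A_1→A_2: (3)(-7) − (7)(-2) = -7
A_2→A_3: (7)(7) − (12)(-7) = 133
A_3→A_4: (12)(15) − (-4)(7) = 208
A_4→A_5: (-4)(-11) − (-7)(15) = 149
A_5→A_1: (-7)(-2) − (3)(-11) = 47
Σ = 530
Area = |Σ|/2 = 265.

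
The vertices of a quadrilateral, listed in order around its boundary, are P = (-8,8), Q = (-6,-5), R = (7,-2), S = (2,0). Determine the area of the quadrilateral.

77.5

Apply the surveyor's formula: 2A = Σ (x_i·y_{i+1} − x_{i+1}·y_i), indices taken mod 4.
P→Q: (-8)(-5) − (-6)(8) = 88
Q→R: (-6)(-2) − (7)(-5) = 47
R→S: (7)(0) − (2)(-2) = 4
S→P: (2)(8) − (-8)(0) = 16
Σ = 155
Area = |Σ|/2 = 77.5.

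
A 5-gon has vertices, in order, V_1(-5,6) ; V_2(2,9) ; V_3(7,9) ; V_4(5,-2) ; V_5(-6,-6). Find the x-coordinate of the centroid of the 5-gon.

58/269

Apply Gauss's area formula. First the cross-terms c_i = x_i·y_{i+1} − x_{i+1}·y_i:
  -57, -45, -59, -42, -66  ⇒  2A = -269, A = -134.5.
Then Σ (x_i + x_{i+1})·c_i = -174, so x̄ = -174 / (6·(-134.5)) = 58/269.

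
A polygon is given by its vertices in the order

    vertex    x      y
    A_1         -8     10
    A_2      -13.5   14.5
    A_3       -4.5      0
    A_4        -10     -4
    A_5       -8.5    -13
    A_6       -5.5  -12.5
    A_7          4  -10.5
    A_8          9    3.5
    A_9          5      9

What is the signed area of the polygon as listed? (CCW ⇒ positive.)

317.375

Apply the shoelace (surveyor's) formula: 2A = Σ (x_i·y_{i+1} − x_{i+1}·y_i), indices taken mod 9.
Σ = (19) + (65.25) + (18) + (96) + (34.75) + (107.75) + (108.5) + (63.5) + (122) = 634.75
Signed area = Σ/2 = 317.375 (positive ⇒ counter-clockwise traversal).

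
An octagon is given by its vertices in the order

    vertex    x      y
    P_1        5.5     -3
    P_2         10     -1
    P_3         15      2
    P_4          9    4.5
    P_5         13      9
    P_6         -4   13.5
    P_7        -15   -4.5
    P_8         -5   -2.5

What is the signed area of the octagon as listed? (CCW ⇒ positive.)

Apply the shoelace (surveyor's) formula: 2A = Σ (x_i·y_{i+1} − x_{i+1}·y_i), indices taken mod 8.
Σ = (24.5) + (35) + (49.5) + (22.5) + (211.5) + (220.5) + (15) + (28.75) = 607.25
Signed area = Σ/2 = 303.625 (positive ⇒ counter-clockwise traversal).

303.625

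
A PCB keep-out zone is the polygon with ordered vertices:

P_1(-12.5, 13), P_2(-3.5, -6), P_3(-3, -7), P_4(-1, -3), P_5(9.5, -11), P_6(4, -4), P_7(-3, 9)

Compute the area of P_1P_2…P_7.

136

P_1→P_2: (-12.5)(-6) − (-3.5)(13) = 120.5
P_2→P_3: (-3.5)(-7) − (-3)(-6) = 6.5
P_3→P_4: (-3)(-3) − (-1)(-7) = 2
P_4→P_5: (-1)(-11) − (9.5)(-3) = 39.5
P_5→P_6: (9.5)(-4) − (4)(-11) = 6
P_6→P_7: (4)(9) − (-3)(-4) = 24
P_7→P_1: (-3)(13) − (-12.5)(9) = 73.5
Σ = 272
Area = |Σ|/2 = 136.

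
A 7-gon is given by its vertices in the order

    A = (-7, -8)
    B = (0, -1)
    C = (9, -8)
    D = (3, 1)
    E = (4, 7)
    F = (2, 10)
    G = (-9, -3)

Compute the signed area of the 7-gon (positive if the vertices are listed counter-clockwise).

113.5

Apply the surveyor's formula: 2A = Σ (x_i·y_{i+1} − x_{i+1}·y_i), indices taken mod 7.
Cross-terms: 7, 9, 33, 17, 26, 84, 51  ⇒  Σ = 227
Signed area = Σ/2 = 113.5 (positive ⇒ counter-clockwise traversal).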